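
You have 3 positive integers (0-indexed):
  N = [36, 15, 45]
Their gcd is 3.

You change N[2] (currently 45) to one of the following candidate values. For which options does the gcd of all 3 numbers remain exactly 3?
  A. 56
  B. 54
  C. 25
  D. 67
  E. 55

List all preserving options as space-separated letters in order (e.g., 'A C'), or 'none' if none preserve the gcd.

Old gcd = 3; gcd of others (without N[2]) = 3
New gcd for candidate v: gcd(3, v). Preserves old gcd iff gcd(3, v) = 3.
  Option A: v=56, gcd(3,56)=1 -> changes
  Option B: v=54, gcd(3,54)=3 -> preserves
  Option C: v=25, gcd(3,25)=1 -> changes
  Option D: v=67, gcd(3,67)=1 -> changes
  Option E: v=55, gcd(3,55)=1 -> changes

Answer: B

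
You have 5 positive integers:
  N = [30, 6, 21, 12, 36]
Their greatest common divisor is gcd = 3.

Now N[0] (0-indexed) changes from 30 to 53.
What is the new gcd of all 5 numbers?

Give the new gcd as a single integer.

Answer: 1

Derivation:
Numbers: [30, 6, 21, 12, 36], gcd = 3
Change: index 0, 30 -> 53
gcd of the OTHER numbers (without index 0): gcd([6, 21, 12, 36]) = 3
New gcd = gcd(g_others, new_val) = gcd(3, 53) = 1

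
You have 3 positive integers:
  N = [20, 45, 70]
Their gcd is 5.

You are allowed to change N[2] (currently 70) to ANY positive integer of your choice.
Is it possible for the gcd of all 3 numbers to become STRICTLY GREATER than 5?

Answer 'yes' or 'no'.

Current gcd = 5
gcd of all OTHER numbers (without N[2]=70): gcd([20, 45]) = 5
The new gcd after any change is gcd(5, new_value).
This can be at most 5.
Since 5 = old gcd 5, the gcd can only stay the same or decrease.

Answer: no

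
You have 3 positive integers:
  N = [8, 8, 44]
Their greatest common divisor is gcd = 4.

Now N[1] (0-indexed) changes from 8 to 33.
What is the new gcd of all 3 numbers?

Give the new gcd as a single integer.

Numbers: [8, 8, 44], gcd = 4
Change: index 1, 8 -> 33
gcd of the OTHER numbers (without index 1): gcd([8, 44]) = 4
New gcd = gcd(g_others, new_val) = gcd(4, 33) = 1

Answer: 1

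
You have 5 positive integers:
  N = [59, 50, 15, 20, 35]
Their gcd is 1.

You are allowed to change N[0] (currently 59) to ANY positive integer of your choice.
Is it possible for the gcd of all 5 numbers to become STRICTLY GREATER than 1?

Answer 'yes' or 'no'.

Current gcd = 1
gcd of all OTHER numbers (without N[0]=59): gcd([50, 15, 20, 35]) = 5
The new gcd after any change is gcd(5, new_value).
This can be at most 5.
Since 5 > old gcd 1, the gcd CAN increase (e.g., set N[0] = 5).

Answer: yes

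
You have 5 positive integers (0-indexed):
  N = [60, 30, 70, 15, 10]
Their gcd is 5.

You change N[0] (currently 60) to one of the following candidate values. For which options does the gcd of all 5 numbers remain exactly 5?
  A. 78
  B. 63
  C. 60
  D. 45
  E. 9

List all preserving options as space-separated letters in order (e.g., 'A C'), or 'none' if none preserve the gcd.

Answer: C D

Derivation:
Old gcd = 5; gcd of others (without N[0]) = 5
New gcd for candidate v: gcd(5, v). Preserves old gcd iff gcd(5, v) = 5.
  Option A: v=78, gcd(5,78)=1 -> changes
  Option B: v=63, gcd(5,63)=1 -> changes
  Option C: v=60, gcd(5,60)=5 -> preserves
  Option D: v=45, gcd(5,45)=5 -> preserves
  Option E: v=9, gcd(5,9)=1 -> changes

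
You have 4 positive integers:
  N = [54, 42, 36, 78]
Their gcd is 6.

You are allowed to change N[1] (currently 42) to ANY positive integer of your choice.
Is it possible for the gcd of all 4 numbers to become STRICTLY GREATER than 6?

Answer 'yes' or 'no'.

Answer: no

Derivation:
Current gcd = 6
gcd of all OTHER numbers (without N[1]=42): gcd([54, 36, 78]) = 6
The new gcd after any change is gcd(6, new_value).
This can be at most 6.
Since 6 = old gcd 6, the gcd can only stay the same or decrease.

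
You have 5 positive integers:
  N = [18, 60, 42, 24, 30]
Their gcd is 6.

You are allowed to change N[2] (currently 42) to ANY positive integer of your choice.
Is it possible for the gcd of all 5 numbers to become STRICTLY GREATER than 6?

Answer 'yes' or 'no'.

Current gcd = 6
gcd of all OTHER numbers (without N[2]=42): gcd([18, 60, 24, 30]) = 6
The new gcd after any change is gcd(6, new_value).
This can be at most 6.
Since 6 = old gcd 6, the gcd can only stay the same or decrease.

Answer: no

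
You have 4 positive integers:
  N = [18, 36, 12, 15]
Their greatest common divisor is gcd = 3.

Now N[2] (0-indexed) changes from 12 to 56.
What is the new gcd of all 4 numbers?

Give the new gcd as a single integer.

Answer: 1

Derivation:
Numbers: [18, 36, 12, 15], gcd = 3
Change: index 2, 12 -> 56
gcd of the OTHER numbers (without index 2): gcd([18, 36, 15]) = 3
New gcd = gcd(g_others, new_val) = gcd(3, 56) = 1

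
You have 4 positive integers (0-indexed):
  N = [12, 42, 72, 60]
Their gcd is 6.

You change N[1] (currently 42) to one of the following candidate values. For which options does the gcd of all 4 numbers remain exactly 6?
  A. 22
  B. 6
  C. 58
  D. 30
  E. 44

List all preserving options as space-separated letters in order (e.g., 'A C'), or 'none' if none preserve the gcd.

Answer: B D

Derivation:
Old gcd = 6; gcd of others (without N[1]) = 12
New gcd for candidate v: gcd(12, v). Preserves old gcd iff gcd(12, v) = 6.
  Option A: v=22, gcd(12,22)=2 -> changes
  Option B: v=6, gcd(12,6)=6 -> preserves
  Option C: v=58, gcd(12,58)=2 -> changes
  Option D: v=30, gcd(12,30)=6 -> preserves
  Option E: v=44, gcd(12,44)=4 -> changes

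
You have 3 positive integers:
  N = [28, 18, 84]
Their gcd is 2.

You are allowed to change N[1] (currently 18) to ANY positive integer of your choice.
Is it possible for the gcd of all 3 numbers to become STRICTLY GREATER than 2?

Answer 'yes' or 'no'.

Answer: yes

Derivation:
Current gcd = 2
gcd of all OTHER numbers (without N[1]=18): gcd([28, 84]) = 28
The new gcd after any change is gcd(28, new_value).
This can be at most 28.
Since 28 > old gcd 2, the gcd CAN increase (e.g., set N[1] = 28).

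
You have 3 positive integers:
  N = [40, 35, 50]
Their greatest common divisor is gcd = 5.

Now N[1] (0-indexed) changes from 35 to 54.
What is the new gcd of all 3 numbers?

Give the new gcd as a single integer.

Numbers: [40, 35, 50], gcd = 5
Change: index 1, 35 -> 54
gcd of the OTHER numbers (without index 1): gcd([40, 50]) = 10
New gcd = gcd(g_others, new_val) = gcd(10, 54) = 2

Answer: 2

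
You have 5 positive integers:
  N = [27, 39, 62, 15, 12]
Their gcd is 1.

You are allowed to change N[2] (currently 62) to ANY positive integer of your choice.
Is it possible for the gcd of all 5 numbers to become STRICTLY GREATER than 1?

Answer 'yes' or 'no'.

Answer: yes

Derivation:
Current gcd = 1
gcd of all OTHER numbers (without N[2]=62): gcd([27, 39, 15, 12]) = 3
The new gcd after any change is gcd(3, new_value).
This can be at most 3.
Since 3 > old gcd 1, the gcd CAN increase (e.g., set N[2] = 3).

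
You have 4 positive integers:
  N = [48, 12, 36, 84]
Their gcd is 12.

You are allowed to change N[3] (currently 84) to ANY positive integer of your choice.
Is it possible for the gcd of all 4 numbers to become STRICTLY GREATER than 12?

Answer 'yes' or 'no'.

Answer: no

Derivation:
Current gcd = 12
gcd of all OTHER numbers (without N[3]=84): gcd([48, 12, 36]) = 12
The new gcd after any change is gcd(12, new_value).
This can be at most 12.
Since 12 = old gcd 12, the gcd can only stay the same or decrease.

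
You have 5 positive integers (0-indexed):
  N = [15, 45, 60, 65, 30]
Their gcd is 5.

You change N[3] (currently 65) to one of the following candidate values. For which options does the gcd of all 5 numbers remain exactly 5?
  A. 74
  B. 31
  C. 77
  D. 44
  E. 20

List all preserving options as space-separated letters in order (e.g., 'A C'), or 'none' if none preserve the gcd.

Old gcd = 5; gcd of others (without N[3]) = 15
New gcd for candidate v: gcd(15, v). Preserves old gcd iff gcd(15, v) = 5.
  Option A: v=74, gcd(15,74)=1 -> changes
  Option B: v=31, gcd(15,31)=1 -> changes
  Option C: v=77, gcd(15,77)=1 -> changes
  Option D: v=44, gcd(15,44)=1 -> changes
  Option E: v=20, gcd(15,20)=5 -> preserves

Answer: E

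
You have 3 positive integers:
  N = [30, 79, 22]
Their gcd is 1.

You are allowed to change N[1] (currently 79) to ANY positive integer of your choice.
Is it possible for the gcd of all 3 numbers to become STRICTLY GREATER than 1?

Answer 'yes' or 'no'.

Answer: yes

Derivation:
Current gcd = 1
gcd of all OTHER numbers (without N[1]=79): gcd([30, 22]) = 2
The new gcd after any change is gcd(2, new_value).
This can be at most 2.
Since 2 > old gcd 1, the gcd CAN increase (e.g., set N[1] = 2).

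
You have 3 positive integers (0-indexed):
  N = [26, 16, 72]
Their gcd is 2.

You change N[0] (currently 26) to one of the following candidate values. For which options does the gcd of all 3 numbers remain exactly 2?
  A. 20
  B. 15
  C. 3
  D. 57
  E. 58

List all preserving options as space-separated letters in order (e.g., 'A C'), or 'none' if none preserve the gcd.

Answer: E

Derivation:
Old gcd = 2; gcd of others (without N[0]) = 8
New gcd for candidate v: gcd(8, v). Preserves old gcd iff gcd(8, v) = 2.
  Option A: v=20, gcd(8,20)=4 -> changes
  Option B: v=15, gcd(8,15)=1 -> changes
  Option C: v=3, gcd(8,3)=1 -> changes
  Option D: v=57, gcd(8,57)=1 -> changes
  Option E: v=58, gcd(8,58)=2 -> preserves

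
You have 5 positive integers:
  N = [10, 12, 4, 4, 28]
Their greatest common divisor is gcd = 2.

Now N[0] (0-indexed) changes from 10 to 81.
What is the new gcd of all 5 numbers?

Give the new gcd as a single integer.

Answer: 1

Derivation:
Numbers: [10, 12, 4, 4, 28], gcd = 2
Change: index 0, 10 -> 81
gcd of the OTHER numbers (without index 0): gcd([12, 4, 4, 28]) = 4
New gcd = gcd(g_others, new_val) = gcd(4, 81) = 1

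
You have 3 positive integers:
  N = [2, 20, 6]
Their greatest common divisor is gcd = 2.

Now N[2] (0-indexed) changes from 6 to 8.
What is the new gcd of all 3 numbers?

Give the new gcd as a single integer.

Numbers: [2, 20, 6], gcd = 2
Change: index 2, 6 -> 8
gcd of the OTHER numbers (without index 2): gcd([2, 20]) = 2
New gcd = gcd(g_others, new_val) = gcd(2, 8) = 2

Answer: 2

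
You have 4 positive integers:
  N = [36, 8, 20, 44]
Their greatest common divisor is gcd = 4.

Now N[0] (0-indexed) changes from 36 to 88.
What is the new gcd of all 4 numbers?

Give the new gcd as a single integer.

Numbers: [36, 8, 20, 44], gcd = 4
Change: index 0, 36 -> 88
gcd of the OTHER numbers (without index 0): gcd([8, 20, 44]) = 4
New gcd = gcd(g_others, new_val) = gcd(4, 88) = 4

Answer: 4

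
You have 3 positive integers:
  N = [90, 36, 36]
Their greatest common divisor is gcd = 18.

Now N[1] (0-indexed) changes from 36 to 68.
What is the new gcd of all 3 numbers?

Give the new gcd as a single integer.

Numbers: [90, 36, 36], gcd = 18
Change: index 1, 36 -> 68
gcd of the OTHER numbers (without index 1): gcd([90, 36]) = 18
New gcd = gcd(g_others, new_val) = gcd(18, 68) = 2

Answer: 2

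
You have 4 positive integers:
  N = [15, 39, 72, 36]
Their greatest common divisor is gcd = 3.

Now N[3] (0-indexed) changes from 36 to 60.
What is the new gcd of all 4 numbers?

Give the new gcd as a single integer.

Answer: 3

Derivation:
Numbers: [15, 39, 72, 36], gcd = 3
Change: index 3, 36 -> 60
gcd of the OTHER numbers (without index 3): gcd([15, 39, 72]) = 3
New gcd = gcd(g_others, new_val) = gcd(3, 60) = 3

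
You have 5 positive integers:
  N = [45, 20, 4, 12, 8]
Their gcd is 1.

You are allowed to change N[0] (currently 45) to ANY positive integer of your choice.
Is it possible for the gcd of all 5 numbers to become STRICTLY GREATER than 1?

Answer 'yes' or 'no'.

Answer: yes

Derivation:
Current gcd = 1
gcd of all OTHER numbers (without N[0]=45): gcd([20, 4, 12, 8]) = 4
The new gcd after any change is gcd(4, new_value).
This can be at most 4.
Since 4 > old gcd 1, the gcd CAN increase (e.g., set N[0] = 4).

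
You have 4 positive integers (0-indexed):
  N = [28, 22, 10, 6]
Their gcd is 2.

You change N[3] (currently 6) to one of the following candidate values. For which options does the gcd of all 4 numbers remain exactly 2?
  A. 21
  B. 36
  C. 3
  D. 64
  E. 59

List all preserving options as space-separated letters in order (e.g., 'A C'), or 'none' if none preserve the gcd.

Answer: B D

Derivation:
Old gcd = 2; gcd of others (without N[3]) = 2
New gcd for candidate v: gcd(2, v). Preserves old gcd iff gcd(2, v) = 2.
  Option A: v=21, gcd(2,21)=1 -> changes
  Option B: v=36, gcd(2,36)=2 -> preserves
  Option C: v=3, gcd(2,3)=1 -> changes
  Option D: v=64, gcd(2,64)=2 -> preserves
  Option E: v=59, gcd(2,59)=1 -> changes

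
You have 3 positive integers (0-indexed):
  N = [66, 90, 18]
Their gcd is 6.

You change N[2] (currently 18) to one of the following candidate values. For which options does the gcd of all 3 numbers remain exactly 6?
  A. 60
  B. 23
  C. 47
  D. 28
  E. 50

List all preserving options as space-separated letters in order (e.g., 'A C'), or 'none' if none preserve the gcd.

Answer: A

Derivation:
Old gcd = 6; gcd of others (without N[2]) = 6
New gcd for candidate v: gcd(6, v). Preserves old gcd iff gcd(6, v) = 6.
  Option A: v=60, gcd(6,60)=6 -> preserves
  Option B: v=23, gcd(6,23)=1 -> changes
  Option C: v=47, gcd(6,47)=1 -> changes
  Option D: v=28, gcd(6,28)=2 -> changes
  Option E: v=50, gcd(6,50)=2 -> changes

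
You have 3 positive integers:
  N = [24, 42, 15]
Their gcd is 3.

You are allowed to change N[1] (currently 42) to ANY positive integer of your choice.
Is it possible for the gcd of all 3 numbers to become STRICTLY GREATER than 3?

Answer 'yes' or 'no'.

Current gcd = 3
gcd of all OTHER numbers (without N[1]=42): gcd([24, 15]) = 3
The new gcd after any change is gcd(3, new_value).
This can be at most 3.
Since 3 = old gcd 3, the gcd can only stay the same or decrease.

Answer: no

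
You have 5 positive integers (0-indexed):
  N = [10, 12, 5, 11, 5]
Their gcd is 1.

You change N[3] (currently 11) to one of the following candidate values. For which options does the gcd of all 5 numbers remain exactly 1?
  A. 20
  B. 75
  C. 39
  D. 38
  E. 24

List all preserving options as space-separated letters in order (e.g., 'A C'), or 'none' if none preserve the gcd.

Old gcd = 1; gcd of others (without N[3]) = 1
New gcd for candidate v: gcd(1, v). Preserves old gcd iff gcd(1, v) = 1.
  Option A: v=20, gcd(1,20)=1 -> preserves
  Option B: v=75, gcd(1,75)=1 -> preserves
  Option C: v=39, gcd(1,39)=1 -> preserves
  Option D: v=38, gcd(1,38)=1 -> preserves
  Option E: v=24, gcd(1,24)=1 -> preserves

Answer: A B C D E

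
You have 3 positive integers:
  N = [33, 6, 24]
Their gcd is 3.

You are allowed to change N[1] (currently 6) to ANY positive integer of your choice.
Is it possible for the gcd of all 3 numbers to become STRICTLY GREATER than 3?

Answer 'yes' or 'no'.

Answer: no

Derivation:
Current gcd = 3
gcd of all OTHER numbers (without N[1]=6): gcd([33, 24]) = 3
The new gcd after any change is gcd(3, new_value).
This can be at most 3.
Since 3 = old gcd 3, the gcd can only stay the same or decrease.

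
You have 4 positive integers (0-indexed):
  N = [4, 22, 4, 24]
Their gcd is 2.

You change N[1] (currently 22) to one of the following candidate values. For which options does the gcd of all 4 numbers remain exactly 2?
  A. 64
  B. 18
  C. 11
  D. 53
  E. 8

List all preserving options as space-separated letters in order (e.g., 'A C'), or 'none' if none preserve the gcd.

Answer: B

Derivation:
Old gcd = 2; gcd of others (without N[1]) = 4
New gcd for candidate v: gcd(4, v). Preserves old gcd iff gcd(4, v) = 2.
  Option A: v=64, gcd(4,64)=4 -> changes
  Option B: v=18, gcd(4,18)=2 -> preserves
  Option C: v=11, gcd(4,11)=1 -> changes
  Option D: v=53, gcd(4,53)=1 -> changes
  Option E: v=8, gcd(4,8)=4 -> changes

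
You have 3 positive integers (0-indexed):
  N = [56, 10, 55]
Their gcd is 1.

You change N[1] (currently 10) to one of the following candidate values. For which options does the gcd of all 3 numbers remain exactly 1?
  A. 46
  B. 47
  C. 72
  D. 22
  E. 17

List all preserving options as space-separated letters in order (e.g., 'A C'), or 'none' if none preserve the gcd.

Answer: A B C D E

Derivation:
Old gcd = 1; gcd of others (without N[1]) = 1
New gcd for candidate v: gcd(1, v). Preserves old gcd iff gcd(1, v) = 1.
  Option A: v=46, gcd(1,46)=1 -> preserves
  Option B: v=47, gcd(1,47)=1 -> preserves
  Option C: v=72, gcd(1,72)=1 -> preserves
  Option D: v=22, gcd(1,22)=1 -> preserves
  Option E: v=17, gcd(1,17)=1 -> preserves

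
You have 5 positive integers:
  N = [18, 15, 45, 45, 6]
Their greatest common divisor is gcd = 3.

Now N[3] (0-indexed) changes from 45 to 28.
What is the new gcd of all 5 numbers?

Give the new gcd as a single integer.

Numbers: [18, 15, 45, 45, 6], gcd = 3
Change: index 3, 45 -> 28
gcd of the OTHER numbers (without index 3): gcd([18, 15, 45, 6]) = 3
New gcd = gcd(g_others, new_val) = gcd(3, 28) = 1

Answer: 1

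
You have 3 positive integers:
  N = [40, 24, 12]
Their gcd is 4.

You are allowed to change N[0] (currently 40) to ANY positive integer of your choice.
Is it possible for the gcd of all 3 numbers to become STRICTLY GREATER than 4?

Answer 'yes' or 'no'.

Answer: yes

Derivation:
Current gcd = 4
gcd of all OTHER numbers (without N[0]=40): gcd([24, 12]) = 12
The new gcd after any change is gcd(12, new_value).
This can be at most 12.
Since 12 > old gcd 4, the gcd CAN increase (e.g., set N[0] = 12).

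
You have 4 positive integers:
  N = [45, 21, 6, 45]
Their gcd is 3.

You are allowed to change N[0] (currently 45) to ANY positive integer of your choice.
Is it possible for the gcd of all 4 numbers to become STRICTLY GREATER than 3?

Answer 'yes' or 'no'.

Current gcd = 3
gcd of all OTHER numbers (without N[0]=45): gcd([21, 6, 45]) = 3
The new gcd after any change is gcd(3, new_value).
This can be at most 3.
Since 3 = old gcd 3, the gcd can only stay the same or decrease.

Answer: no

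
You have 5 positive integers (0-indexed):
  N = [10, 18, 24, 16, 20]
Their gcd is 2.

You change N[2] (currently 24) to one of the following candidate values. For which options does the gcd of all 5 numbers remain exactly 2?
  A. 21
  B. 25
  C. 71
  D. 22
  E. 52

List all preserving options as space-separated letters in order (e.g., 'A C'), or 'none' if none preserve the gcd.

Old gcd = 2; gcd of others (without N[2]) = 2
New gcd for candidate v: gcd(2, v). Preserves old gcd iff gcd(2, v) = 2.
  Option A: v=21, gcd(2,21)=1 -> changes
  Option B: v=25, gcd(2,25)=1 -> changes
  Option C: v=71, gcd(2,71)=1 -> changes
  Option D: v=22, gcd(2,22)=2 -> preserves
  Option E: v=52, gcd(2,52)=2 -> preserves

Answer: D E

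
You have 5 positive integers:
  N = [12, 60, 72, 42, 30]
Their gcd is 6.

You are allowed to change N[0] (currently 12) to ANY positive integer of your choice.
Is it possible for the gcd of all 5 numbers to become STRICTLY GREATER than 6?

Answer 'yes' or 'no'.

Answer: no

Derivation:
Current gcd = 6
gcd of all OTHER numbers (without N[0]=12): gcd([60, 72, 42, 30]) = 6
The new gcd after any change is gcd(6, new_value).
This can be at most 6.
Since 6 = old gcd 6, the gcd can only stay the same or decrease.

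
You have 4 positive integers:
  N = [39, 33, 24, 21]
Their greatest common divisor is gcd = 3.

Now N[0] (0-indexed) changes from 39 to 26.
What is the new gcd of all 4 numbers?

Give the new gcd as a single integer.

Numbers: [39, 33, 24, 21], gcd = 3
Change: index 0, 39 -> 26
gcd of the OTHER numbers (without index 0): gcd([33, 24, 21]) = 3
New gcd = gcd(g_others, new_val) = gcd(3, 26) = 1

Answer: 1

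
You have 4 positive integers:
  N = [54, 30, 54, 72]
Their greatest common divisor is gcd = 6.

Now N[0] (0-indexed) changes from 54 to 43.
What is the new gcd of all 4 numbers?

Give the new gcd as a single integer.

Numbers: [54, 30, 54, 72], gcd = 6
Change: index 0, 54 -> 43
gcd of the OTHER numbers (without index 0): gcd([30, 54, 72]) = 6
New gcd = gcd(g_others, new_val) = gcd(6, 43) = 1

Answer: 1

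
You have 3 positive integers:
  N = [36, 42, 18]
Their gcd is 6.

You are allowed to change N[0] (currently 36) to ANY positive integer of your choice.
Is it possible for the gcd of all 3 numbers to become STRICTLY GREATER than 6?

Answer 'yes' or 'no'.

Answer: no

Derivation:
Current gcd = 6
gcd of all OTHER numbers (without N[0]=36): gcd([42, 18]) = 6
The new gcd after any change is gcd(6, new_value).
This can be at most 6.
Since 6 = old gcd 6, the gcd can only stay the same or decrease.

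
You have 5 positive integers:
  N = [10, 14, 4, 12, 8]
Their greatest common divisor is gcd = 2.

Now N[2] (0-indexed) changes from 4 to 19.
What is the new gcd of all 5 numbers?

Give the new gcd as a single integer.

Answer: 1

Derivation:
Numbers: [10, 14, 4, 12, 8], gcd = 2
Change: index 2, 4 -> 19
gcd of the OTHER numbers (without index 2): gcd([10, 14, 12, 8]) = 2
New gcd = gcd(g_others, new_val) = gcd(2, 19) = 1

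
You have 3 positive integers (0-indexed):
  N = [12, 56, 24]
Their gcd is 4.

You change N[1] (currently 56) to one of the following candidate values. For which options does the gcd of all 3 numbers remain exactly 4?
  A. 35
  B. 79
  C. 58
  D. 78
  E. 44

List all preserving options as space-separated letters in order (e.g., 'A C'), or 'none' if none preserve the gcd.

Answer: E

Derivation:
Old gcd = 4; gcd of others (without N[1]) = 12
New gcd for candidate v: gcd(12, v). Preserves old gcd iff gcd(12, v) = 4.
  Option A: v=35, gcd(12,35)=1 -> changes
  Option B: v=79, gcd(12,79)=1 -> changes
  Option C: v=58, gcd(12,58)=2 -> changes
  Option D: v=78, gcd(12,78)=6 -> changes
  Option E: v=44, gcd(12,44)=4 -> preserves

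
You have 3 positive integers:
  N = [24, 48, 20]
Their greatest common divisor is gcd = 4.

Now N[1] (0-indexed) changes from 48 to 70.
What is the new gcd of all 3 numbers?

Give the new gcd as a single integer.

Answer: 2

Derivation:
Numbers: [24, 48, 20], gcd = 4
Change: index 1, 48 -> 70
gcd of the OTHER numbers (without index 1): gcd([24, 20]) = 4
New gcd = gcd(g_others, new_val) = gcd(4, 70) = 2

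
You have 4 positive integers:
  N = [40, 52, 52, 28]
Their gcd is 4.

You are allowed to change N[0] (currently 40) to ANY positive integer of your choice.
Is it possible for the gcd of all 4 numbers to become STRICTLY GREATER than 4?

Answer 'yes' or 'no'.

Current gcd = 4
gcd of all OTHER numbers (without N[0]=40): gcd([52, 52, 28]) = 4
The new gcd after any change is gcd(4, new_value).
This can be at most 4.
Since 4 = old gcd 4, the gcd can only stay the same or decrease.

Answer: no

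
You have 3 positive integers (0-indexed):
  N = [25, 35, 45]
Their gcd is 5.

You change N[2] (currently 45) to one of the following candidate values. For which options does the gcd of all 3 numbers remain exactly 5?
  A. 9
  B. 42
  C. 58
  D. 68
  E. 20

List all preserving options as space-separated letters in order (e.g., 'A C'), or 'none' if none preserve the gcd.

Answer: E

Derivation:
Old gcd = 5; gcd of others (without N[2]) = 5
New gcd for candidate v: gcd(5, v). Preserves old gcd iff gcd(5, v) = 5.
  Option A: v=9, gcd(5,9)=1 -> changes
  Option B: v=42, gcd(5,42)=1 -> changes
  Option C: v=58, gcd(5,58)=1 -> changes
  Option D: v=68, gcd(5,68)=1 -> changes
  Option E: v=20, gcd(5,20)=5 -> preserves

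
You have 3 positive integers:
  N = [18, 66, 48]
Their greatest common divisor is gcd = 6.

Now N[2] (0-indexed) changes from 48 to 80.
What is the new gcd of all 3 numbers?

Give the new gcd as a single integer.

Answer: 2

Derivation:
Numbers: [18, 66, 48], gcd = 6
Change: index 2, 48 -> 80
gcd of the OTHER numbers (without index 2): gcd([18, 66]) = 6
New gcd = gcd(g_others, new_val) = gcd(6, 80) = 2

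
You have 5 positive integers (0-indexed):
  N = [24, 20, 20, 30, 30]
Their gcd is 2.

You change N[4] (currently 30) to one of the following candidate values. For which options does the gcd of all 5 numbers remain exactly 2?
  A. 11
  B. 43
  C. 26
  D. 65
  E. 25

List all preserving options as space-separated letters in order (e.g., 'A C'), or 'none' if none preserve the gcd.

Old gcd = 2; gcd of others (without N[4]) = 2
New gcd for candidate v: gcd(2, v). Preserves old gcd iff gcd(2, v) = 2.
  Option A: v=11, gcd(2,11)=1 -> changes
  Option B: v=43, gcd(2,43)=1 -> changes
  Option C: v=26, gcd(2,26)=2 -> preserves
  Option D: v=65, gcd(2,65)=1 -> changes
  Option E: v=25, gcd(2,25)=1 -> changes

Answer: C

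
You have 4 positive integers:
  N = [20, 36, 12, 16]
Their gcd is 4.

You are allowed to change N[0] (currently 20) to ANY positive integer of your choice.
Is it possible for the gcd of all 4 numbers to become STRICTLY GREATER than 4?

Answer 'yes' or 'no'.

Answer: no

Derivation:
Current gcd = 4
gcd of all OTHER numbers (without N[0]=20): gcd([36, 12, 16]) = 4
The new gcd after any change is gcd(4, new_value).
This can be at most 4.
Since 4 = old gcd 4, the gcd can only stay the same or decrease.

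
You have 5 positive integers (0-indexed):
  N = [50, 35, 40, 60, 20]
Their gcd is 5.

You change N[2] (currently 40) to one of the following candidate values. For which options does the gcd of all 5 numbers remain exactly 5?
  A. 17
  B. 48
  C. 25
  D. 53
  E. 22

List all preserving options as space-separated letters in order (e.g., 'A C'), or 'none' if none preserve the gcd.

Old gcd = 5; gcd of others (without N[2]) = 5
New gcd for candidate v: gcd(5, v). Preserves old gcd iff gcd(5, v) = 5.
  Option A: v=17, gcd(5,17)=1 -> changes
  Option B: v=48, gcd(5,48)=1 -> changes
  Option C: v=25, gcd(5,25)=5 -> preserves
  Option D: v=53, gcd(5,53)=1 -> changes
  Option E: v=22, gcd(5,22)=1 -> changes

Answer: C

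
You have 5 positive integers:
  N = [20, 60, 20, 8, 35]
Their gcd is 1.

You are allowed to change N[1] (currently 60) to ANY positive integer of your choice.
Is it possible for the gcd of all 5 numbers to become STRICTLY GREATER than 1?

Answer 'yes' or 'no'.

Answer: no

Derivation:
Current gcd = 1
gcd of all OTHER numbers (without N[1]=60): gcd([20, 20, 8, 35]) = 1
The new gcd after any change is gcd(1, new_value).
This can be at most 1.
Since 1 = old gcd 1, the gcd can only stay the same or decrease.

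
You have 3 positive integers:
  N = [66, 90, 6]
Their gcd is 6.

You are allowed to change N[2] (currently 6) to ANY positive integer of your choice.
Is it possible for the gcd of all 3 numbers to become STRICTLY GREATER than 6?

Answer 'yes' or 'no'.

Current gcd = 6
gcd of all OTHER numbers (without N[2]=6): gcd([66, 90]) = 6
The new gcd after any change is gcd(6, new_value).
This can be at most 6.
Since 6 = old gcd 6, the gcd can only stay the same or decrease.

Answer: no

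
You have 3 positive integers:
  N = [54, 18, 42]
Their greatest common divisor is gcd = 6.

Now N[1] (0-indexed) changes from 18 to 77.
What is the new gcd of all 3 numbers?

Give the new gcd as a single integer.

Answer: 1

Derivation:
Numbers: [54, 18, 42], gcd = 6
Change: index 1, 18 -> 77
gcd of the OTHER numbers (without index 1): gcd([54, 42]) = 6
New gcd = gcd(g_others, new_val) = gcd(6, 77) = 1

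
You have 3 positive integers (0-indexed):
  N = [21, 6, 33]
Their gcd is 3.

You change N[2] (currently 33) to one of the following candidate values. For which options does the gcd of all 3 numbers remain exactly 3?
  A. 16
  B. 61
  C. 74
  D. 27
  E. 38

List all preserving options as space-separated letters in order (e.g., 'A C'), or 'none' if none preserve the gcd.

Old gcd = 3; gcd of others (without N[2]) = 3
New gcd for candidate v: gcd(3, v). Preserves old gcd iff gcd(3, v) = 3.
  Option A: v=16, gcd(3,16)=1 -> changes
  Option B: v=61, gcd(3,61)=1 -> changes
  Option C: v=74, gcd(3,74)=1 -> changes
  Option D: v=27, gcd(3,27)=3 -> preserves
  Option E: v=38, gcd(3,38)=1 -> changes

Answer: D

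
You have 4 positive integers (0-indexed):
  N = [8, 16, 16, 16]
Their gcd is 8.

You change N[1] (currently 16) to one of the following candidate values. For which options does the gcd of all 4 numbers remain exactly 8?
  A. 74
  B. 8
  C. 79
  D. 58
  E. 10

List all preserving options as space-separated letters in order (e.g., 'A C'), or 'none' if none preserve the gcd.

Answer: B

Derivation:
Old gcd = 8; gcd of others (without N[1]) = 8
New gcd for candidate v: gcd(8, v). Preserves old gcd iff gcd(8, v) = 8.
  Option A: v=74, gcd(8,74)=2 -> changes
  Option B: v=8, gcd(8,8)=8 -> preserves
  Option C: v=79, gcd(8,79)=1 -> changes
  Option D: v=58, gcd(8,58)=2 -> changes
  Option E: v=10, gcd(8,10)=2 -> changes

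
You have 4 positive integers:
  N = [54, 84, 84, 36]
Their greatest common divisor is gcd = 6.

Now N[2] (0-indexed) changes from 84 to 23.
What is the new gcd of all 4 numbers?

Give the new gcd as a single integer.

Numbers: [54, 84, 84, 36], gcd = 6
Change: index 2, 84 -> 23
gcd of the OTHER numbers (without index 2): gcd([54, 84, 36]) = 6
New gcd = gcd(g_others, new_val) = gcd(6, 23) = 1

Answer: 1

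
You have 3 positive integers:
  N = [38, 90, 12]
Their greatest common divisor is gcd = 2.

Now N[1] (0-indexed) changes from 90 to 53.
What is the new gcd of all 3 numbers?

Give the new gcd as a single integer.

Answer: 1

Derivation:
Numbers: [38, 90, 12], gcd = 2
Change: index 1, 90 -> 53
gcd of the OTHER numbers (without index 1): gcd([38, 12]) = 2
New gcd = gcd(g_others, new_val) = gcd(2, 53) = 1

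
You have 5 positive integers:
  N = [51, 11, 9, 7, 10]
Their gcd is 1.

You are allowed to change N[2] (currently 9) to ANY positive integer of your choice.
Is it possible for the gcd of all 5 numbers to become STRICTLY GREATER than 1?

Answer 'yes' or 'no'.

Answer: no

Derivation:
Current gcd = 1
gcd of all OTHER numbers (without N[2]=9): gcd([51, 11, 7, 10]) = 1
The new gcd after any change is gcd(1, new_value).
This can be at most 1.
Since 1 = old gcd 1, the gcd can only stay the same or decrease.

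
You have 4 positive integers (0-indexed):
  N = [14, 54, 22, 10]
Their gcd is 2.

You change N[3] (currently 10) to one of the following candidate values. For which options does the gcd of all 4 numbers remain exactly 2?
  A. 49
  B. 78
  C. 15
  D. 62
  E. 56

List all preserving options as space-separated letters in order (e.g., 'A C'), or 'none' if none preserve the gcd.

Old gcd = 2; gcd of others (without N[3]) = 2
New gcd for candidate v: gcd(2, v). Preserves old gcd iff gcd(2, v) = 2.
  Option A: v=49, gcd(2,49)=1 -> changes
  Option B: v=78, gcd(2,78)=2 -> preserves
  Option C: v=15, gcd(2,15)=1 -> changes
  Option D: v=62, gcd(2,62)=2 -> preserves
  Option E: v=56, gcd(2,56)=2 -> preserves

Answer: B D E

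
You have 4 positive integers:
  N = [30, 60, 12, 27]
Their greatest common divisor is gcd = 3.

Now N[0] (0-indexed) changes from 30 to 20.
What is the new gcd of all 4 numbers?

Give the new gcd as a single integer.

Answer: 1

Derivation:
Numbers: [30, 60, 12, 27], gcd = 3
Change: index 0, 30 -> 20
gcd of the OTHER numbers (without index 0): gcd([60, 12, 27]) = 3
New gcd = gcd(g_others, new_val) = gcd(3, 20) = 1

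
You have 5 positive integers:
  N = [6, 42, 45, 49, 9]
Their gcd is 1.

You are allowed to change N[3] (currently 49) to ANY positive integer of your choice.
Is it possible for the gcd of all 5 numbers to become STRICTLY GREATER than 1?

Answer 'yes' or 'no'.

Current gcd = 1
gcd of all OTHER numbers (without N[3]=49): gcd([6, 42, 45, 9]) = 3
The new gcd after any change is gcd(3, new_value).
This can be at most 3.
Since 3 > old gcd 1, the gcd CAN increase (e.g., set N[3] = 3).

Answer: yes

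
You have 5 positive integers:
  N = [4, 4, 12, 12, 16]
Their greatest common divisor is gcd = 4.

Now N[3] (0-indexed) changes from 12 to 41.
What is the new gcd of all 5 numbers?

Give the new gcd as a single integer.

Answer: 1

Derivation:
Numbers: [4, 4, 12, 12, 16], gcd = 4
Change: index 3, 12 -> 41
gcd of the OTHER numbers (without index 3): gcd([4, 4, 12, 16]) = 4
New gcd = gcd(g_others, new_val) = gcd(4, 41) = 1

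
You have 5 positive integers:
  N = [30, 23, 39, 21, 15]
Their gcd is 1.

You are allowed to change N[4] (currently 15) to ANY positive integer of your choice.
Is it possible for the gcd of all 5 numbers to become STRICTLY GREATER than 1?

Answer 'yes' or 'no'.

Current gcd = 1
gcd of all OTHER numbers (without N[4]=15): gcd([30, 23, 39, 21]) = 1
The new gcd after any change is gcd(1, new_value).
This can be at most 1.
Since 1 = old gcd 1, the gcd can only stay the same or decrease.

Answer: no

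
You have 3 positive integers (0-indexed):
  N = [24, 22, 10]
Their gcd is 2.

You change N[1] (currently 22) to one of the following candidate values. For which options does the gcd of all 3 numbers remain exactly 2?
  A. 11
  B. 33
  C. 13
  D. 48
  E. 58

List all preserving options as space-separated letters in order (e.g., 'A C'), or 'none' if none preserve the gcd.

Answer: D E

Derivation:
Old gcd = 2; gcd of others (without N[1]) = 2
New gcd for candidate v: gcd(2, v). Preserves old gcd iff gcd(2, v) = 2.
  Option A: v=11, gcd(2,11)=1 -> changes
  Option B: v=33, gcd(2,33)=1 -> changes
  Option C: v=13, gcd(2,13)=1 -> changes
  Option D: v=48, gcd(2,48)=2 -> preserves
  Option E: v=58, gcd(2,58)=2 -> preserves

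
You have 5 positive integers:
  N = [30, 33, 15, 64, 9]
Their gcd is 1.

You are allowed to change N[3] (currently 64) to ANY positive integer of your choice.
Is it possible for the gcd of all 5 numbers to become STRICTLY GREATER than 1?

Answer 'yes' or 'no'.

Current gcd = 1
gcd of all OTHER numbers (without N[3]=64): gcd([30, 33, 15, 9]) = 3
The new gcd after any change is gcd(3, new_value).
This can be at most 3.
Since 3 > old gcd 1, the gcd CAN increase (e.g., set N[3] = 3).

Answer: yes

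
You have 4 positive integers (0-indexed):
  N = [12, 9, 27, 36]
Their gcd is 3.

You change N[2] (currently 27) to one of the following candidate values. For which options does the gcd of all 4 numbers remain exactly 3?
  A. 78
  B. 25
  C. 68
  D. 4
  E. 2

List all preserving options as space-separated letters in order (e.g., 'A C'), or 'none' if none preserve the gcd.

Answer: A

Derivation:
Old gcd = 3; gcd of others (without N[2]) = 3
New gcd for candidate v: gcd(3, v). Preserves old gcd iff gcd(3, v) = 3.
  Option A: v=78, gcd(3,78)=3 -> preserves
  Option B: v=25, gcd(3,25)=1 -> changes
  Option C: v=68, gcd(3,68)=1 -> changes
  Option D: v=4, gcd(3,4)=1 -> changes
  Option E: v=2, gcd(3,2)=1 -> changes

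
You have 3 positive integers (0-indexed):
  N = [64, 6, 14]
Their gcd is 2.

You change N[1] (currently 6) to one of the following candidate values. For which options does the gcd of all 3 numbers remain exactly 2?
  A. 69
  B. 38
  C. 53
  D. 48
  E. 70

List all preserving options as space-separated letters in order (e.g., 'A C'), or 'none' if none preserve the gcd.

Old gcd = 2; gcd of others (without N[1]) = 2
New gcd for candidate v: gcd(2, v). Preserves old gcd iff gcd(2, v) = 2.
  Option A: v=69, gcd(2,69)=1 -> changes
  Option B: v=38, gcd(2,38)=2 -> preserves
  Option C: v=53, gcd(2,53)=1 -> changes
  Option D: v=48, gcd(2,48)=2 -> preserves
  Option E: v=70, gcd(2,70)=2 -> preserves

Answer: B D E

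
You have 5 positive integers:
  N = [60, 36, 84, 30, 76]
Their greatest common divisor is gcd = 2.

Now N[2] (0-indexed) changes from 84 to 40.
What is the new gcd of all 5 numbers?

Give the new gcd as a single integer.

Answer: 2

Derivation:
Numbers: [60, 36, 84, 30, 76], gcd = 2
Change: index 2, 84 -> 40
gcd of the OTHER numbers (without index 2): gcd([60, 36, 30, 76]) = 2
New gcd = gcd(g_others, new_val) = gcd(2, 40) = 2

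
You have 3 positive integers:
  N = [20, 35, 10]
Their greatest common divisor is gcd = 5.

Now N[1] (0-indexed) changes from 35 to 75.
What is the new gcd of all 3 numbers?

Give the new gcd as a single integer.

Numbers: [20, 35, 10], gcd = 5
Change: index 1, 35 -> 75
gcd of the OTHER numbers (without index 1): gcd([20, 10]) = 10
New gcd = gcd(g_others, new_val) = gcd(10, 75) = 5

Answer: 5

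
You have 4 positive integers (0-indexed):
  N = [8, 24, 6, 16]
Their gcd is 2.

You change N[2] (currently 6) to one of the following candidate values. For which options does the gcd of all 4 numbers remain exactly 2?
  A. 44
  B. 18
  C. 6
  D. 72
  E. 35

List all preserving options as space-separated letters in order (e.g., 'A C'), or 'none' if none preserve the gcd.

Answer: B C

Derivation:
Old gcd = 2; gcd of others (without N[2]) = 8
New gcd for candidate v: gcd(8, v). Preserves old gcd iff gcd(8, v) = 2.
  Option A: v=44, gcd(8,44)=4 -> changes
  Option B: v=18, gcd(8,18)=2 -> preserves
  Option C: v=6, gcd(8,6)=2 -> preserves
  Option D: v=72, gcd(8,72)=8 -> changes
  Option E: v=35, gcd(8,35)=1 -> changes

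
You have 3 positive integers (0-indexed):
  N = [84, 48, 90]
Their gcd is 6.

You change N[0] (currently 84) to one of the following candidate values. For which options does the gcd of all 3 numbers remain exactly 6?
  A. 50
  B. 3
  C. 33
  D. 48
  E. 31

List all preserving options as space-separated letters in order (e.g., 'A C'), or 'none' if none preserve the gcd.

Answer: D

Derivation:
Old gcd = 6; gcd of others (without N[0]) = 6
New gcd for candidate v: gcd(6, v). Preserves old gcd iff gcd(6, v) = 6.
  Option A: v=50, gcd(6,50)=2 -> changes
  Option B: v=3, gcd(6,3)=3 -> changes
  Option C: v=33, gcd(6,33)=3 -> changes
  Option D: v=48, gcd(6,48)=6 -> preserves
  Option E: v=31, gcd(6,31)=1 -> changes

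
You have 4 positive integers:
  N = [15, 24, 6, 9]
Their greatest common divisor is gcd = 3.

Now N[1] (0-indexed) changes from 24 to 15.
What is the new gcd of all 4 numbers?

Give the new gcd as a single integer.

Numbers: [15, 24, 6, 9], gcd = 3
Change: index 1, 24 -> 15
gcd of the OTHER numbers (without index 1): gcd([15, 6, 9]) = 3
New gcd = gcd(g_others, new_val) = gcd(3, 15) = 3

Answer: 3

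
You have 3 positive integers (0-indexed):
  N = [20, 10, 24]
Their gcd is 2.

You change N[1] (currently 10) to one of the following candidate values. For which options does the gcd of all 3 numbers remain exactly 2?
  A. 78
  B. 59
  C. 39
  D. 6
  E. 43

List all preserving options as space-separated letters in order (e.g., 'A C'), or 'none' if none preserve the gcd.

Old gcd = 2; gcd of others (without N[1]) = 4
New gcd for candidate v: gcd(4, v). Preserves old gcd iff gcd(4, v) = 2.
  Option A: v=78, gcd(4,78)=2 -> preserves
  Option B: v=59, gcd(4,59)=1 -> changes
  Option C: v=39, gcd(4,39)=1 -> changes
  Option D: v=6, gcd(4,6)=2 -> preserves
  Option E: v=43, gcd(4,43)=1 -> changes

Answer: A D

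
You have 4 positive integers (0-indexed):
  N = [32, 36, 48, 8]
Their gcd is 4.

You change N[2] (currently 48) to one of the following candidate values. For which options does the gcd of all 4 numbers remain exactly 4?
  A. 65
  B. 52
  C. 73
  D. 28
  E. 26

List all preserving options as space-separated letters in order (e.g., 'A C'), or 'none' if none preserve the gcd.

Answer: B D

Derivation:
Old gcd = 4; gcd of others (without N[2]) = 4
New gcd for candidate v: gcd(4, v). Preserves old gcd iff gcd(4, v) = 4.
  Option A: v=65, gcd(4,65)=1 -> changes
  Option B: v=52, gcd(4,52)=4 -> preserves
  Option C: v=73, gcd(4,73)=1 -> changes
  Option D: v=28, gcd(4,28)=4 -> preserves
  Option E: v=26, gcd(4,26)=2 -> changes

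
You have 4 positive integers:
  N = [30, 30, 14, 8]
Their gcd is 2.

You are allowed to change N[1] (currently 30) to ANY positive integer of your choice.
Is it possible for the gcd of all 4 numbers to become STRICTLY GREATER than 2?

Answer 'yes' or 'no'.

Current gcd = 2
gcd of all OTHER numbers (without N[1]=30): gcd([30, 14, 8]) = 2
The new gcd after any change is gcd(2, new_value).
This can be at most 2.
Since 2 = old gcd 2, the gcd can only stay the same or decrease.

Answer: no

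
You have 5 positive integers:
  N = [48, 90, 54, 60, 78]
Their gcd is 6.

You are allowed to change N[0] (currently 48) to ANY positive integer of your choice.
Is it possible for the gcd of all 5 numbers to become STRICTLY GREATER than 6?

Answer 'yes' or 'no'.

Current gcd = 6
gcd of all OTHER numbers (without N[0]=48): gcd([90, 54, 60, 78]) = 6
The new gcd after any change is gcd(6, new_value).
This can be at most 6.
Since 6 = old gcd 6, the gcd can only stay the same or decrease.

Answer: no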